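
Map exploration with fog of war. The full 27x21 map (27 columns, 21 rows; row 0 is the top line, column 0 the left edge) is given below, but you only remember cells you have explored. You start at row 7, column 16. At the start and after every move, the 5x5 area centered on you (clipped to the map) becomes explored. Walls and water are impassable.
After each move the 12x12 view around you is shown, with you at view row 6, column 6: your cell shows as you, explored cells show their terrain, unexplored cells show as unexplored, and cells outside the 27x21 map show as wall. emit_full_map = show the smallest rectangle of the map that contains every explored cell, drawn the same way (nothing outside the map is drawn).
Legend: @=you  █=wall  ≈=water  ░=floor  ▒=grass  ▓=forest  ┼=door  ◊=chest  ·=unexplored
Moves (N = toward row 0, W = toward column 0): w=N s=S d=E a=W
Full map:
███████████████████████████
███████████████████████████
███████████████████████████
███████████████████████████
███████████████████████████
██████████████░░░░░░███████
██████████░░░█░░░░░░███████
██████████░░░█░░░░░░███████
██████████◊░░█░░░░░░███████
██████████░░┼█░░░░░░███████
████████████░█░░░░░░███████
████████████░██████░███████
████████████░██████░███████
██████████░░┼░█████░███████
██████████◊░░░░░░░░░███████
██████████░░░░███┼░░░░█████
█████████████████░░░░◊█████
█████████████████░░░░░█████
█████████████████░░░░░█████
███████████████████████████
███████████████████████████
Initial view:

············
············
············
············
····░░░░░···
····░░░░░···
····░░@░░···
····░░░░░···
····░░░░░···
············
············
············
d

············
············
············
············
···░░░░░░···
···░░░░░░···
···░░░@░░···
···░░░░░░···
···░░░░░░···
············
············
············

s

············
············
············
···░░░░░░···
···░░░░░░···
···░░░░░░···
···░░░@░░···
···░░░░░░···
····░░░░░···
············
············
············

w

············
············
············
············
···░░░░░░···
···░░░░░░···
···░░░@░░···
···░░░░░░···
···░░░░░░···
····░░░░░···
············
············

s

············
············
············
···░░░░░░···
···░░░░░░···
···░░░░░░···
···░░░@░░···
···░░░░░░···
····░░░░░···
············
············
············

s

············
············
···░░░░░░···
···░░░░░░···
···░░░░░░···
···░░░░░░···
···░░░@░░···
····░░░░░···
····████░···
············
············
············

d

············
············
··░░░░░░····
··░░░░░░····
··░░░░░░█···
··░░░░░░█···
··░░░░@░█···
···░░░░░█···
···████░█···
············
············
············

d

············
············
·░░░░░░·····
·░░░░░░·····
·░░░░░░██···
·░░░░░░██···
·░░░░░@██···
··░░░░░██···
··████░██···
············
············
············

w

············
············
············
·░░░░░░·····
·░░░░░░██···
·░░░░░░██···
·░░░░░@██···
·░░░░░░██···
··░░░░░██···
··████░██···
············
············

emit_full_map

░░░░░░··
░░░░░░██
░░░░░░██
░░░░░@██
░░░░░░██
·░░░░░██
·████░██

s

············
············
·░░░░░░·····
·░░░░░░██···
·░░░░░░██···
·░░░░░░██···
·░░░░░@██···
··░░░░░██···
··████░██···
············
············
············

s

············
·░░░░░░·····
·░░░░░░██···
·░░░░░░██···
·░░░░░░██···
·░░░░░░██···
··░░░░@██···
··████░██···
····██░██···
············
············
············

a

············
··░░░░░░····
··░░░░░░██··
··░░░░░░██··
··░░░░░░██··
··░░░░░░██··
···░░░@░██··
···████░██··
····███░██··
············
············
············

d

············
·░░░░░░·····
·░░░░░░██···
·░░░░░░██···
·░░░░░░██···
·░░░░░░██···
··░░░░@██···
··████░██···
···███░██···
············
············
············

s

·░░░░░░·····
·░░░░░░██···
·░░░░░░██···
·░░░░░░██···
·░░░░░░██···
··░░░░░██···
··████@██···
···███░██···
····██░██···
············
············
············

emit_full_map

░░░░░░··
░░░░░░██
░░░░░░██
░░░░░░██
░░░░░░██
·░░░░░██
·████@██
··███░██
···██░██

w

············
·░░░░░░·····
·░░░░░░██···
·░░░░░░██···
·░░░░░░██···
·░░░░░░██···
··░░░░@██···
··████░██···
···███░██···
····██░██···
············
············

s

·░░░░░░·····
·░░░░░░██···
·░░░░░░██···
·░░░░░░██···
·░░░░░░██···
··░░░░░██···
··████@██···
···███░██···
····██░██···
············
············
············

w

············
·░░░░░░·····
·░░░░░░██···
·░░░░░░██···
·░░░░░░██···
·░░░░░░██···
··░░░░@██···
··████░██···
···███░██···
····██░██···
············
············

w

············
············
·░░░░░░·····
·░░░░░░██···
·░░░░░░██···
·░░░░░░██···
·░░░░░@██···
··░░░░░██···
··████░██···
···███░██···
····██░██···
············

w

············
············
············
·░░░░░░·····
·░░░░░░██···
·░░░░░░██···
·░░░░░@██···
·░░░░░░██···
··░░░░░██···
··████░██···
···███░██···
····██░██···

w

············
············
············
············
·░░░░░░██···
·░░░░░░██···
·░░░░░@██···
·░░░░░░██···
·░░░░░░██···
··░░░░░██···
··████░██···
···███░██···

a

············
············
············
············
··░░░░░░██··
··░░░░░░██··
··░░░░@░██··
··░░░░░░██··
··░░░░░░██··
···░░░░░██··
···████░██··
····███░██··

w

············
············
············
············
····█████···
··░░░░░░██··
··░░░░@░██··
··░░░░░░██··
··░░░░░░██··
··░░░░░░██··
···░░░░░██··
···████░██··

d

············
············
············
············
···██████···
·░░░░░░██···
·░░░░░@██···
·░░░░░░██···
·░░░░░░██···
·░░░░░░██···
··░░░░░██···
··████░██···

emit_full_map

··██████
░░░░░░██
░░░░░@██
░░░░░░██
░░░░░░██
░░░░░░██
·░░░░░██
·████░██
··███░██
···██░██

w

████████████
············
············
············
····█████···
···██████···
·░░░░░@██···
·░░░░░░██···
·░░░░░░██···
·░░░░░░██···
·░░░░░░██···
··░░░░░██···

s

············
············
············
····█████···
···██████···
·░░░░░░██···
·░░░░░@██···
·░░░░░░██···
·░░░░░░██···
·░░░░░░██···
··░░░░░██···
··████░██···

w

████████████
············
············
············
····█████···
···██████···
·░░░░░@██···
·░░░░░░██···
·░░░░░░██···
·░░░░░░██···
·░░░░░░██···
··░░░░░██···

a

████████████
············
············
············
····██████··
····██████··
··░░░░@░██··
··░░░░░░██··
··░░░░░░██··
··░░░░░░██··
··░░░░░░██··
···░░░░░██··

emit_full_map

··██████
··██████
░░░░@░██
░░░░░░██
░░░░░░██
░░░░░░██
░░░░░░██
·░░░░░██
·████░██
··███░██
···██░██


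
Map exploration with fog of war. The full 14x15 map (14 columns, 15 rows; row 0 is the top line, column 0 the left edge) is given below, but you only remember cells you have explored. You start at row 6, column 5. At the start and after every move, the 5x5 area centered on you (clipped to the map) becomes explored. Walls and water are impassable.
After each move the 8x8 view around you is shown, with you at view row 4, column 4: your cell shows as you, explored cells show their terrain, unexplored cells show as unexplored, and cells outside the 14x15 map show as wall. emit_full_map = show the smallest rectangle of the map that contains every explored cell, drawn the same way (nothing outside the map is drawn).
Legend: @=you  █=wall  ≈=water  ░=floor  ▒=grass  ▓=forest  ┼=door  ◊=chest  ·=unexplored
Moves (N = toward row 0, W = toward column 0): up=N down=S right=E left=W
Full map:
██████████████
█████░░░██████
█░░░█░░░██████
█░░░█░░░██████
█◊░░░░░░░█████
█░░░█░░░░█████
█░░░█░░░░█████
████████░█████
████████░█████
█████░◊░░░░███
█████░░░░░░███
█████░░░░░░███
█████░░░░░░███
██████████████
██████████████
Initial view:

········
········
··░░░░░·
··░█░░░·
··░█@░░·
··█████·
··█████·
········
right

········
········
·░░░░░░·
·░█░░░░·
·░█░@░░·
·█████░·
·█████░·
········

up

········
········
··█░░░█·
·░░░░░░·
·░█░@░░·
·░█░░░░·
·█████░·
·█████░·

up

········
········
··█░░░█·
··█░░░█·
·░░░@░░·
·░█░░░░·
·░█░░░░·
·█████░·

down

········
··█░░░█·
··█░░░█·
·░░░░░░·
·░█░@░░·
·░█░░░░·
·█████░·
·█████░·

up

········
········
··█░░░█·
··█░░░█·
·░░░@░░·
·░█░░░░·
·░█░░░░·
·█████░·

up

████████
········
··█░░░█·
··█░░░█·
··█░@░█·
·░░░░░░·
·░█░░░░·
·░█░░░░·

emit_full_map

·█░░░█
·█░░░█
·█░@░█
░░░░░░
░█░░░░
░█░░░░
█████░
█████░

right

████████
········
·█░░░██·
·█░░░██·
·█░░@██·
░░░░░░█·
░█░░░░█·
░█░░░░··

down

········
·█░░░██·
·█░░░██·
·█░░░██·
░░░░@░█·
░█░░░░█·
░█░░░░█·
█████░··

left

········
··█░░░██
··█░░░██
··█░░░██
·░░░@░░█
·░█░░░░█
·░█░░░░█
·█████░·

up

████████
········
··█░░░██
··█░░░██
··█░@░██
·░░░░░░█
·░█░░░░█
·░█░░░░█

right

████████
········
·█░░░██·
·█░░░██·
·█░░@██·
░░░░░░█·
░█░░░░█·
░█░░░░█·

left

████████
········
··█░░░██
··█░░░██
··█░@░██
·░░░░░░█
·░█░░░░█
·░█░░░░█

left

████████
········
··██░░░█
··░█░░░█
··░█@░░█
··░░░░░░
··░█░░░░
··░█░░░░

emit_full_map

██░░░██
░█░░░██
░█@░░██
░░░░░░█
░█░░░░█
░█░░░░█
█████░·
█████░·


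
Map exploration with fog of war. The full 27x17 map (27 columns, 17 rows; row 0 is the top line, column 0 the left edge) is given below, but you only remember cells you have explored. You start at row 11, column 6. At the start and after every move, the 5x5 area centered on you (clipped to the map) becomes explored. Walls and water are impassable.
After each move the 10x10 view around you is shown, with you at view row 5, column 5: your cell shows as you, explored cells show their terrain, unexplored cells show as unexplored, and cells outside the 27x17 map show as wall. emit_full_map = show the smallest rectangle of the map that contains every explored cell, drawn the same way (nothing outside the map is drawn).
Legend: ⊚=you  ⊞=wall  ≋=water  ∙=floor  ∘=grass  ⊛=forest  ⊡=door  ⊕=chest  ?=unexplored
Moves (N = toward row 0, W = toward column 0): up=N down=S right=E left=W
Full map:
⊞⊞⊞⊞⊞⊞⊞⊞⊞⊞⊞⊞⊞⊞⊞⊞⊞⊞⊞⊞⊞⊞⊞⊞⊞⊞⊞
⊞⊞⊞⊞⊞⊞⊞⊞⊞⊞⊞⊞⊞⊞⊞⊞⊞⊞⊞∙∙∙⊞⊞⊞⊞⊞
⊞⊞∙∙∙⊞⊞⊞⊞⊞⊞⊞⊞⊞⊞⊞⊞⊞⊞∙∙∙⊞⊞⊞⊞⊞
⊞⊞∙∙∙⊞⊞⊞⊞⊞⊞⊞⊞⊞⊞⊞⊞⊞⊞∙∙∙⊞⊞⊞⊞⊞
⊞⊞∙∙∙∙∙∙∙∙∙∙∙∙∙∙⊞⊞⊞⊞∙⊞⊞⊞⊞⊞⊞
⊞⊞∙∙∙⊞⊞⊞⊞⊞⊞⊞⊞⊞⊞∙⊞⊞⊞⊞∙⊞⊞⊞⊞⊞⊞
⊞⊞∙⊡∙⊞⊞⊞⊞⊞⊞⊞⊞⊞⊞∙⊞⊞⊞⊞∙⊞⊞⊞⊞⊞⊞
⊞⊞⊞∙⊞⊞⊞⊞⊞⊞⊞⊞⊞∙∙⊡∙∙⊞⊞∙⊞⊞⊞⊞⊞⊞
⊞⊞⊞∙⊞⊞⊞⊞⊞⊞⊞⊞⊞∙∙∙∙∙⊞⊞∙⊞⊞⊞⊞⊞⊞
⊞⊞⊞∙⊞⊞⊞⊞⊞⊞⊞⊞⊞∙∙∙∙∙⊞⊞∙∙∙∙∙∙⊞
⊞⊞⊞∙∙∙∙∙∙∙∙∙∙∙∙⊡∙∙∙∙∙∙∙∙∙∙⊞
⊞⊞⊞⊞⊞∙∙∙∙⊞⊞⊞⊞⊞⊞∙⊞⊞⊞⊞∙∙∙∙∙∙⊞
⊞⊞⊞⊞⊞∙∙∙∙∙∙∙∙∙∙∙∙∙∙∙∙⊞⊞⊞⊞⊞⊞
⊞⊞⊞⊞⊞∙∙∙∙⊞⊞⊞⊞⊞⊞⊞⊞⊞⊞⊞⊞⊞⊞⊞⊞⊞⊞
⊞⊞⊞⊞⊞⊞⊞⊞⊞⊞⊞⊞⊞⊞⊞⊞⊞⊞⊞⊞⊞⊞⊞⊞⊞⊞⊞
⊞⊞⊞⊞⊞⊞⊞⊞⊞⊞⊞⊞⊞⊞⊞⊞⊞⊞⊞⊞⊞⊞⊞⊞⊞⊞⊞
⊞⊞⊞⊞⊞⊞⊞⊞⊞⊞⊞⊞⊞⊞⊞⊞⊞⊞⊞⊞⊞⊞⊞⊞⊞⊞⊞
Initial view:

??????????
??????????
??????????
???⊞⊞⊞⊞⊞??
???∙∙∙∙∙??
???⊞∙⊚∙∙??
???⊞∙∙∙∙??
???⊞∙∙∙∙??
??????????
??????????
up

??????????
??????????
??????????
???⊞⊞⊞⊞⊞??
???⊞⊞⊞⊞⊞??
???∙∙⊚∙∙??
???⊞∙∙∙∙??
???⊞∙∙∙∙??
???⊞∙∙∙∙??
??????????

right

??????????
??????????
??????????
??⊞⊞⊞⊞⊞⊞??
??⊞⊞⊞⊞⊞⊞??
??∙∙∙⊚∙∙??
??⊞∙∙∙∙⊞??
??⊞∙∙∙∙∙??
??⊞∙∙∙∙???
??????????

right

??????????
??????????
??????????
?⊞⊞⊞⊞⊞⊞⊞??
?⊞⊞⊞⊞⊞⊞⊞??
?∙∙∙∙⊚∙∙??
?⊞∙∙∙∙⊞⊞??
?⊞∙∙∙∙∙∙??
?⊞∙∙∙∙????
??????????

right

??????????
??????????
??????????
⊞⊞⊞⊞⊞⊞⊞⊞??
⊞⊞⊞⊞⊞⊞⊞⊞??
∙∙∙∙∙⊚∙∙??
⊞∙∙∙∙⊞⊞⊞??
⊞∙∙∙∙∙∙∙??
⊞∙∙∙∙?????
??????????

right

??????????
??????????
??????????
⊞⊞⊞⊞⊞⊞⊞⊞??
⊞⊞⊞⊞⊞⊞⊞⊞??
∙∙∙∙∙⊚∙∙??
∙∙∙∙⊞⊞⊞⊞??
∙∙∙∙∙∙∙∙??
∙∙∙∙??????
??????????

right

??????????
??????????
??????????
⊞⊞⊞⊞⊞⊞⊞∙??
⊞⊞⊞⊞⊞⊞⊞∙??
∙∙∙∙∙⊚∙∙??
∙∙∙⊞⊞⊞⊞⊞??
∙∙∙∙∙∙∙∙??
∙∙∙???????
??????????

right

??????????
??????????
??????????
⊞⊞⊞⊞⊞⊞∙∙??
⊞⊞⊞⊞⊞⊞∙∙??
∙∙∙∙∙⊚∙∙??
∙∙⊞⊞⊞⊞⊞⊞??
∙∙∙∙∙∙∙∙??
∙∙????????
??????????

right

??????????
??????????
??????????
⊞⊞⊞⊞⊞∙∙∙??
⊞⊞⊞⊞⊞∙∙∙??
∙∙∙∙∙⊚∙⊡??
∙⊞⊞⊞⊞⊞⊞∙??
∙∙∙∙∙∙∙∙??
∙?????????
??????????

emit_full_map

⊞⊞⊞⊞⊞⊞⊞⊞⊞∙∙∙
⊞⊞⊞⊞⊞⊞⊞⊞⊞∙∙∙
∙∙∙∙∙∙∙∙∙⊚∙⊡
⊞∙∙∙∙⊞⊞⊞⊞⊞⊞∙
⊞∙∙∙∙∙∙∙∙∙∙∙
⊞∙∙∙∙???????

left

??????????
??????????
??????????
⊞⊞⊞⊞⊞⊞∙∙∙?
⊞⊞⊞⊞⊞⊞∙∙∙?
∙∙∙∙∙⊚∙∙⊡?
∙∙⊞⊞⊞⊞⊞⊞∙?
∙∙∙∙∙∙∙∙∙?
∙∙????????
??????????

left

??????????
??????????
??????????
⊞⊞⊞⊞⊞⊞⊞∙∙∙
⊞⊞⊞⊞⊞⊞⊞∙∙∙
∙∙∙∙∙⊚∙∙∙⊡
∙∙∙⊞⊞⊞⊞⊞⊞∙
∙∙∙∙∙∙∙∙∙∙
∙∙∙???????
??????????

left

??????????
??????????
??????????
⊞⊞⊞⊞⊞⊞⊞⊞∙∙
⊞⊞⊞⊞⊞⊞⊞⊞∙∙
∙∙∙∙∙⊚∙∙∙∙
∙∙∙∙⊞⊞⊞⊞⊞⊞
∙∙∙∙∙∙∙∙∙∙
∙∙∙∙??????
??????????

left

??????????
??????????
??????????
⊞⊞⊞⊞⊞⊞⊞⊞⊞∙
⊞⊞⊞⊞⊞⊞⊞⊞⊞∙
∙∙∙∙∙⊚∙∙∙∙
⊞∙∙∙∙⊞⊞⊞⊞⊞
⊞∙∙∙∙∙∙∙∙∙
⊞∙∙∙∙?????
??????????

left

??????????
??????????
??????????
?⊞⊞⊞⊞⊞⊞⊞⊞⊞
?⊞⊞⊞⊞⊞⊞⊞⊞⊞
?∙∙∙∙⊚∙∙∙∙
?⊞∙∙∙∙⊞⊞⊞⊞
?⊞∙∙∙∙∙∙∙∙
?⊞∙∙∙∙????
??????????

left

??????????
??????????
??????????
??⊞⊞⊞⊞⊞⊞⊞⊞
??⊞⊞⊞⊞⊞⊞⊞⊞
??∙∙∙⊚∙∙∙∙
??⊞∙∙∙∙⊞⊞⊞
??⊞∙∙∙∙∙∙∙
??⊞∙∙∙∙???
??????????

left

??????????
??????????
??????????
???⊞⊞⊞⊞⊞⊞⊞
???⊞⊞⊞⊞⊞⊞⊞
???∙∙⊚∙∙∙∙
???⊞∙∙∙∙⊞⊞
???⊞∙∙∙∙∙∙
???⊞∙∙∙∙??
??????????

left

??????????
??????????
??????????
???∙⊞⊞⊞⊞⊞⊞
???∙⊞⊞⊞⊞⊞⊞
???∙∙⊚∙∙∙∙
???⊞⊞∙∙∙∙⊞
???⊞⊞∙∙∙∙∙
????⊞∙∙∙∙?
??????????

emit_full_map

∙⊞⊞⊞⊞⊞⊞⊞⊞⊞∙∙∙
∙⊞⊞⊞⊞⊞⊞⊞⊞⊞∙∙∙
∙∙⊚∙∙∙∙∙∙∙∙∙⊡
⊞⊞∙∙∙∙⊞⊞⊞⊞⊞⊞∙
⊞⊞∙∙∙∙∙∙∙∙∙∙∙
?⊞∙∙∙∙???????

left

⊞?????????
⊞?????????
⊞?????????
⊞??⊞∙⊞⊞⊞⊞⊞
⊞??⊞∙⊞⊞⊞⊞⊞
⊞??⊞∙⊚∙∙∙∙
⊞??⊞⊞⊞∙∙∙∙
⊞??⊞⊞⊞∙∙∙∙
⊞????⊞∙∙∙∙
⊞?????????

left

⊞⊞????????
⊞⊞????????
⊞⊞????????
⊞⊞?⊞⊞∙⊞⊞⊞⊞
⊞⊞?⊞⊞∙⊞⊞⊞⊞
⊞⊞?⊞⊞⊚∙∙∙∙
⊞⊞?⊞⊞⊞⊞∙∙∙
⊞⊞?⊞⊞⊞⊞∙∙∙
⊞⊞????⊞∙∙∙
⊞⊞????????

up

⊞⊞????????
⊞⊞????????
⊞⊞????????
⊞⊞?⊞⊞∙⊞⊞??
⊞⊞?⊞⊞∙⊞⊞⊞⊞
⊞⊞?⊞⊞⊚⊞⊞⊞⊞
⊞⊞?⊞⊞∙∙∙∙∙
⊞⊞?⊞⊞⊞⊞∙∙∙
⊞⊞?⊞⊞⊞⊞∙∙∙
⊞⊞????⊞∙∙∙

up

⊞⊞????????
⊞⊞????????
⊞⊞????????
⊞⊞?⊞∙⊡∙⊞??
⊞⊞?⊞⊞∙⊞⊞??
⊞⊞?⊞⊞⊚⊞⊞⊞⊞
⊞⊞?⊞⊞∙⊞⊞⊞⊞
⊞⊞?⊞⊞∙∙∙∙∙
⊞⊞?⊞⊞⊞⊞∙∙∙
⊞⊞?⊞⊞⊞⊞∙∙∙

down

⊞⊞????????
⊞⊞????????
⊞⊞?⊞∙⊡∙⊞??
⊞⊞?⊞⊞∙⊞⊞??
⊞⊞?⊞⊞∙⊞⊞⊞⊞
⊞⊞?⊞⊞⊚⊞⊞⊞⊞
⊞⊞?⊞⊞∙∙∙∙∙
⊞⊞?⊞⊞⊞⊞∙∙∙
⊞⊞?⊞⊞⊞⊞∙∙∙
⊞⊞????⊞∙∙∙

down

⊞⊞????????
⊞⊞?⊞∙⊡∙⊞??
⊞⊞?⊞⊞∙⊞⊞??
⊞⊞?⊞⊞∙⊞⊞⊞⊞
⊞⊞?⊞⊞∙⊞⊞⊞⊞
⊞⊞?⊞⊞⊚∙∙∙∙
⊞⊞?⊞⊞⊞⊞∙∙∙
⊞⊞?⊞⊞⊞⊞∙∙∙
⊞⊞????⊞∙∙∙
⊞⊞????????

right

⊞?????????
⊞?⊞∙⊡∙⊞???
⊞?⊞⊞∙⊞⊞???
⊞?⊞⊞∙⊞⊞⊞⊞⊞
⊞?⊞⊞∙⊞⊞⊞⊞⊞
⊞?⊞⊞∙⊚∙∙∙∙
⊞?⊞⊞⊞⊞∙∙∙∙
⊞?⊞⊞⊞⊞∙∙∙∙
⊞????⊞∙∙∙∙
⊞?????????

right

??????????
?⊞∙⊡∙⊞????
?⊞⊞∙⊞⊞????
?⊞⊞∙⊞⊞⊞⊞⊞⊞
?⊞⊞∙⊞⊞⊞⊞⊞⊞
?⊞⊞∙∙⊚∙∙∙∙
?⊞⊞⊞⊞∙∙∙∙⊞
?⊞⊞⊞⊞∙∙∙∙∙
????⊞∙∙∙∙?
??????????

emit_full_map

⊞∙⊡∙⊞??????????
⊞⊞∙⊞⊞??????????
⊞⊞∙⊞⊞⊞⊞⊞⊞⊞⊞⊞∙∙∙
⊞⊞∙⊞⊞⊞⊞⊞⊞⊞⊞⊞∙∙∙
⊞⊞∙∙⊚∙∙∙∙∙∙∙∙∙⊡
⊞⊞⊞⊞∙∙∙∙⊞⊞⊞⊞⊞⊞∙
⊞⊞⊞⊞∙∙∙∙∙∙∙∙∙∙∙
???⊞∙∙∙∙???????

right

??????????
⊞∙⊡∙⊞?????
⊞⊞∙⊞⊞?????
⊞⊞∙⊞⊞⊞⊞⊞⊞⊞
⊞⊞∙⊞⊞⊞⊞⊞⊞⊞
⊞⊞∙∙∙⊚∙∙∙∙
⊞⊞⊞⊞∙∙∙∙⊞⊞
⊞⊞⊞⊞∙∙∙∙∙∙
???⊞∙∙∙∙??
??????????

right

??????????
∙⊡∙⊞??????
⊞∙⊞⊞??????
⊞∙⊞⊞⊞⊞⊞⊞⊞⊞
⊞∙⊞⊞⊞⊞⊞⊞⊞⊞
⊞∙∙∙∙⊚∙∙∙∙
⊞⊞⊞∙∙∙∙⊞⊞⊞
⊞⊞⊞∙∙∙∙∙∙∙
??⊞∙∙∙∙???
??????????

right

??????????
⊡∙⊞???????
∙⊞⊞???????
∙⊞⊞⊞⊞⊞⊞⊞⊞⊞
∙⊞⊞⊞⊞⊞⊞⊞⊞⊞
∙∙∙∙∙⊚∙∙∙∙
⊞⊞∙∙∙∙⊞⊞⊞⊞
⊞⊞∙∙∙∙∙∙∙∙
?⊞∙∙∙∙????
??????????

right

??????????
∙⊞????????
⊞⊞????????
⊞⊞⊞⊞⊞⊞⊞⊞⊞∙
⊞⊞⊞⊞⊞⊞⊞⊞⊞∙
∙∙∙∙∙⊚∙∙∙∙
⊞∙∙∙∙⊞⊞⊞⊞⊞
⊞∙∙∙∙∙∙∙∙∙
⊞∙∙∙∙?????
??????????

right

??????????
⊞?????????
⊞?????????
⊞⊞⊞⊞⊞⊞⊞⊞∙∙
⊞⊞⊞⊞⊞⊞⊞⊞∙∙
∙∙∙∙∙⊚∙∙∙∙
∙∙∙∙⊞⊞⊞⊞⊞⊞
∙∙∙∙∙∙∙∙∙∙
∙∙∙∙??????
??????????

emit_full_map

⊞∙⊡∙⊞??????????
⊞⊞∙⊞⊞??????????
⊞⊞∙⊞⊞⊞⊞⊞⊞⊞⊞⊞∙∙∙
⊞⊞∙⊞⊞⊞⊞⊞⊞⊞⊞⊞∙∙∙
⊞⊞∙∙∙∙∙∙∙⊚∙∙∙∙⊡
⊞⊞⊞⊞∙∙∙∙⊞⊞⊞⊞⊞⊞∙
⊞⊞⊞⊞∙∙∙∙∙∙∙∙∙∙∙
???⊞∙∙∙∙???????

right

??????????
??????????
??????????
⊞⊞⊞⊞⊞⊞⊞∙∙∙
⊞⊞⊞⊞⊞⊞⊞∙∙∙
∙∙∙∙∙⊚∙∙∙⊡
∙∙∙⊞⊞⊞⊞⊞⊞∙
∙∙∙∙∙∙∙∙∙∙
∙∙∙???????
??????????

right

??????????
??????????
??????????
⊞⊞⊞⊞⊞⊞∙∙∙?
⊞⊞⊞⊞⊞⊞∙∙∙?
∙∙∙∙∙⊚∙∙⊡?
∙∙⊞⊞⊞⊞⊞⊞∙?
∙∙∙∙∙∙∙∙∙?
∙∙????????
??????????


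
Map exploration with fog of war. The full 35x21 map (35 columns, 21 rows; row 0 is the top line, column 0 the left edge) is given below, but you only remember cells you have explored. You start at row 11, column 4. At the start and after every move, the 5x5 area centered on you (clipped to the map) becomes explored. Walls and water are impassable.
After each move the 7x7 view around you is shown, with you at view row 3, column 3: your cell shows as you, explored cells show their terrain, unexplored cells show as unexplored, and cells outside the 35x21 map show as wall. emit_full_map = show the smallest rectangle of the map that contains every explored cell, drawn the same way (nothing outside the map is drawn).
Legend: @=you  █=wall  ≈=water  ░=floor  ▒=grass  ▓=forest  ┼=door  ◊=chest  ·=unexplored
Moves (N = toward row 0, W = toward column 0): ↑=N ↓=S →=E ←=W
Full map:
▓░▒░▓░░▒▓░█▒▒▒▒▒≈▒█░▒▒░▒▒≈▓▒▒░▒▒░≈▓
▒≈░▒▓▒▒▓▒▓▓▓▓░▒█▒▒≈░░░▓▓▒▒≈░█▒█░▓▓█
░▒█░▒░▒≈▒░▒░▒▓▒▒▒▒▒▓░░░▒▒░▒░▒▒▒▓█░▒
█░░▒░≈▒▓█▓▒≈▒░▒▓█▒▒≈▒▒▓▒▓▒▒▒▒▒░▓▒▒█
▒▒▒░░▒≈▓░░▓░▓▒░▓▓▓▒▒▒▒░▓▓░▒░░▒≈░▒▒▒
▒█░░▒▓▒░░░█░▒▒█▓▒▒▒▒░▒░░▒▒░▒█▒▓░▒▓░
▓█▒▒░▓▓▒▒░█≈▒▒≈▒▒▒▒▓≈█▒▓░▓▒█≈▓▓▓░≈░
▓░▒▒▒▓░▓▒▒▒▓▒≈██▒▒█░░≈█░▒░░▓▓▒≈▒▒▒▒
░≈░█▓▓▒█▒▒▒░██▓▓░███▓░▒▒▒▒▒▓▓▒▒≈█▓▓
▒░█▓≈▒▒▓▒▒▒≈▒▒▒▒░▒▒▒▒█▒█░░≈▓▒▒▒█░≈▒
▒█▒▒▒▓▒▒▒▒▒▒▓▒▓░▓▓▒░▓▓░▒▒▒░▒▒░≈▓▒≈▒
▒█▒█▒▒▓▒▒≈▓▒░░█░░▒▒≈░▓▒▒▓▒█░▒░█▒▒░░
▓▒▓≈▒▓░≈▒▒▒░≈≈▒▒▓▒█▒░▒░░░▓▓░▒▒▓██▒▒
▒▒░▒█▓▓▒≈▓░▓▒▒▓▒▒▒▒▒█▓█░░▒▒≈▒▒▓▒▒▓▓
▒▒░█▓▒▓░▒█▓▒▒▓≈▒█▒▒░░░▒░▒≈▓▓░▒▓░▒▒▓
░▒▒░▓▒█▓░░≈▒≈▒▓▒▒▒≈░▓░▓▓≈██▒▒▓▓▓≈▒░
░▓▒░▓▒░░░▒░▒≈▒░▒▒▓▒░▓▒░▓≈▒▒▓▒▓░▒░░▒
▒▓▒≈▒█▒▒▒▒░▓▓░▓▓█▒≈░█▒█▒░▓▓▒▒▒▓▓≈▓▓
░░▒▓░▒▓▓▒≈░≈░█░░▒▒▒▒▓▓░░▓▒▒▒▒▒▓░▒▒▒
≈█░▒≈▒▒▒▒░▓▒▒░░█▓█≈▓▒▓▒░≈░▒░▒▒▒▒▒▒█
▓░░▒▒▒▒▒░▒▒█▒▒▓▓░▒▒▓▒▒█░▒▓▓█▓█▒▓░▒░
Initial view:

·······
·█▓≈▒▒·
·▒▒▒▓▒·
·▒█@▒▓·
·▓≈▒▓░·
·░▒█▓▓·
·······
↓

·█▓≈▒▒·
·▒▒▒▓▒·
·▒█▒▒▓·
·▓≈@▓░·
·░▒█▓▓·
·░█▓▒▓·
·······

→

█▓≈▒▒··
▒▒▒▓▒▒·
▒█▒▒▓▒·
▓≈▒@░≈·
░▒█▓▓▒·
░█▓▒▓░·
·······

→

▓≈▒▒···
▒▒▓▒▒▒·
█▒▒▓▒▒·
≈▒▓@≈▒·
▒█▓▓▒≈·
█▓▒▓░▒·
·······

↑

·······
▓≈▒▒▓▒·
▒▒▓▒▒▒·
█▒▒@▒▒·
≈▒▓░≈▒·
▒█▓▓▒≈·
█▓▒▓░▒·

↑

·······
·▓▓▒█▒·
▓≈▒▒▓▒·
▒▒▓@▒▒·
█▒▒▓▒▒·
≈▒▓░≈▒·
▒█▓▓▒≈·

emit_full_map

··▓▓▒█▒
█▓≈▒▒▓▒
▒▒▒▓@▒▒
▒█▒▒▓▒▒
▓≈▒▓░≈▒
░▒█▓▓▒≈
░█▓▒▓░▒

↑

·······
·▒▓░▓▒·
·▓▓▒█▒·
▓≈▒@▓▒·
▒▒▓▒▒▒·
█▒▒▓▒▒·
≈▒▓░≈▒·

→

·······
▒▓░▓▒▒·
▓▓▒█▒▒·
≈▒▒@▒▒·
▒▓▒▒▒▒·
▒▒▓▒▒≈·
▒▓░≈▒··

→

·······
▓░▓▒▒▒·
▓▒█▒▒▒·
▒▒▓@▒▒·
▓▒▒▒▒▒·
▒▓▒▒≈▓·
▓░≈▒···

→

·······
░▓▒▒▒▓·
▒█▒▒▒░·
▒▓▒@▒≈·
▒▒▒▒▒▒·
▓▒▒≈▓▒·
░≈▒····

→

·······
▓▒▒▒▓▒·
█▒▒▒░█·
▓▒▒@≈▒·
▒▒▒▒▒▓·
▒▒≈▓▒░·
≈▒·····

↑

·······
·▒░█≈▒·
▓▒▒▒▓▒·
█▒▒@░█·
▓▒▒▒≈▒·
▒▒▒▒▒▓·
▒▒≈▓▒░·

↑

·······
·░░█░▒·
·▒░█≈▒·
▓▒▒@▓▒·
█▒▒▒░█·
▓▒▒▒≈▒·
▒▒▒▒▒▓·

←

·······
·░░░█░▒
·▒▒░█≈▒
░▓▒@▒▓▒
▒█▒▒▒░█
▒▓▒▒▒≈▒
▒▒▒▒▒▒▓

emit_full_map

·····░░░█░▒
·····▒▒░█≈▒
··▒▓░▓▒@▒▓▒
··▓▓▒█▒▒▒░█
█▓≈▒▒▓▒▒▒≈▒
▒▒▒▓▒▒▒▒▒▒▓
▒█▒▒▓▒▒≈▓▒░
▓≈▒▓░≈▒····
░▒█▓▓▒≈····
░█▓▒▓░▒····

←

·······
·▒░░░█░
·▓▒▒░█≈
▓░▓@▒▒▓
▓▒█▒▒▒░
▒▒▓▒▒▒≈
▓▒▒▒▒▒▒

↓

·▒░░░█░
·▓▒▒░█≈
▓░▓▒▒▒▓
▓▒█@▒▒░
▒▒▓▒▒▒≈
▓▒▒▒▒▒▒
▒▓▒▒≈▓▒

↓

·▓▒▒░█≈
▓░▓▒▒▒▓
▓▒█▒▒▒░
▒▒▓@▒▒≈
▓▒▒▒▒▒▒
▒▓▒▒≈▓▒
▓░≈▒···

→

▓▒▒░█≈▒
░▓▒▒▒▓▒
▒█▒▒▒░█
▒▓▒@▒≈▒
▒▒▒▒▒▒▓
▓▒▒≈▓▒░
░≈▒····

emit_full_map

····▒░░░█░▒
····▓▒▒░█≈▒
··▒▓░▓▒▒▒▓▒
··▓▓▒█▒▒▒░█
█▓≈▒▒▓▒@▒≈▒
▒▒▒▓▒▒▒▒▒▒▓
▒█▒▒▓▒▒≈▓▒░
▓≈▒▓░≈▒····
░▒█▓▓▒≈····
░█▓▒▓░▒····

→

▒▒░█≈▒·
▓▒▒▒▓▒·
█▒▒▒░█·
▓▒▒@≈▒·
▒▒▒▒▒▓·
▒▒≈▓▒░·
≈▒·····

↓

▓▒▒▒▓▒·
█▒▒▒░█·
▓▒▒▒≈▒·
▒▒▒@▒▓·
▒▒≈▓▒░·
≈▒▒▒░≈·
▒≈·····

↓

█▒▒▒░█·
▓▒▒▒≈▒·
▒▒▒▒▒▓·
▒▒≈@▒░·
≈▒▒▒░≈·
▒≈▓░▓▒·
░▒·····

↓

▓▒▒▒≈▒·
▒▒▒▒▒▓·
▒▒≈▓▒░·
≈▒▒@░≈·
▒≈▓░▓▒·
░▒█▓▒▒·
·······

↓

▒▒▒▒▒▓·
▒▒≈▓▒░·
≈▒▒▒░≈·
▒≈▓@▓▒·
░▒█▓▒▒·
·░░≈▒≈·
·······

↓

▒▒≈▓▒░·
≈▒▒▒░≈·
▒≈▓░▓▒·
░▒█@▒▒·
·░░≈▒≈·
·░▒░▒≈·
·······

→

▒≈▓▒░··
▒▒▒░≈≈·
≈▓░▓▒▒·
▒█▓@▒▓·
░░≈▒≈▒·
░▒░▒≈▒·
·······

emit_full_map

····▒░░░█░▒·
····▓▒▒░█≈▒·
··▒▓░▓▒▒▒▓▒·
··▓▓▒█▒▒▒░█·
█▓≈▒▒▓▒▒▒≈▒·
▒▒▒▓▒▒▒▒▒▒▓·
▒█▒▒▓▒▒≈▓▒░·
▓≈▒▓░≈▒▒▒░≈≈
░▒█▓▓▒≈▓░▓▒▒
░█▓▒▓░▒█▓@▒▓
······░░≈▒≈▒
······░▒░▒≈▒


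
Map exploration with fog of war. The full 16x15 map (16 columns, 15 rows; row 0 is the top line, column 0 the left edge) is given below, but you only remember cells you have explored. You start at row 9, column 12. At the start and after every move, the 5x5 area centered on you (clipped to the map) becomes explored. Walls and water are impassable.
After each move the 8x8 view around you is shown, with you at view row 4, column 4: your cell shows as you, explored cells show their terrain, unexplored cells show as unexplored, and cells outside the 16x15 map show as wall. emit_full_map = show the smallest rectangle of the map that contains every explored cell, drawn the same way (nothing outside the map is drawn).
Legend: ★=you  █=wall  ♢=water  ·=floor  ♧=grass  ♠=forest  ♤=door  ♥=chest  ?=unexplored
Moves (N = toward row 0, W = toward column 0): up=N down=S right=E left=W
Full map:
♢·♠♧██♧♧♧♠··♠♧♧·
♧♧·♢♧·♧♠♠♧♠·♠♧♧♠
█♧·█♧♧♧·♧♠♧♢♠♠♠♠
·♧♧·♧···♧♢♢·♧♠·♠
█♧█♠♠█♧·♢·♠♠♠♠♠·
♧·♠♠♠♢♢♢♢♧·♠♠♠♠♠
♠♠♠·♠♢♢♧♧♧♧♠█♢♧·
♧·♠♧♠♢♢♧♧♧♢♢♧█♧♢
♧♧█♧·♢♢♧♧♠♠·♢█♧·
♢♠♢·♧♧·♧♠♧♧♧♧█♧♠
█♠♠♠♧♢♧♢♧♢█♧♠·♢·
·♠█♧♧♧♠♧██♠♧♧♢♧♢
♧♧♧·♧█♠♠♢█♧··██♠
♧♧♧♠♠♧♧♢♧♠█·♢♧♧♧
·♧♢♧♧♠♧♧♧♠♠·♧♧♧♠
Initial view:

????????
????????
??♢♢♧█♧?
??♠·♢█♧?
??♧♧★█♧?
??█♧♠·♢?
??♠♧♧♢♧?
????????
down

????????
??♢♢♧█♧?
??♠·♢█♧?
??♧♧♧█♧?
??█♧★·♢?
??♠♧♧♢♧?
??♧··██?
????????

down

??♢♢♧█♧?
??♠·♢█♧?
??♧♧♧█♧?
??█♧♠·♢?
??♠♧★♢♧?
??♧··██?
??█·♢♧♧?
????????

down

??♠·♢█♧?
??♧♧♧█♧?
??█♧♠·♢?
??♠♧♧♢♧?
??♧·★██?
??█·♢♧♧?
??♠·♧♧♧?
████████

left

???♠·♢█♧
???♧♧♧█♧
??♢█♧♠·♢
??█♠♧♧♢♧
??█♧★·██
??♠█·♢♧♧
??♠♠·♧♧♧
████████

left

????♠·♢█
????♧♧♧█
??♧♢█♧♠·
??██♠♧♧♢
??♢█★··█
??♧♠█·♢♧
??♧♠♠·♧♧
████████

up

????♢♢♧█
????♠·♢█
??♠♧♧♧♧█
??♧♢█♧♠·
??██★♧♧♢
??♢█♧··█
??♧♠█·♢♧
??♧♠♠·♧♧

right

???♢♢♧█♧
???♠·♢█♧
?♠♧♧♧♧█♧
?♧♢█♧♠·♢
?██♠★♧♢♧
?♢█♧··██
?♧♠█·♢♧♧
?♧♠♠·♧♧♧

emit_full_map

??♢♢♧█♧
??♠·♢█♧
♠♧♧♧♧█♧
♧♢█♧♠·♢
██♠★♧♢♧
♢█♧··██
♧♠█·♢♧♧
♧♠♠·♧♧♧

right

??♢♢♧█♧?
??♠·♢█♧?
♠♧♧♧♧█♧?
♧♢█♧♠·♢?
██♠♧★♢♧?
♢█♧··██?
♧♠█·♢♧♧?
♧♠♠·♧♧♧?

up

????????
??♢♢♧█♧?
??♠·♢█♧?
♠♧♧♧♧█♧?
♧♢█♧★·♢?
██♠♧♧♢♧?
♢█♧··██?
♧♠█·♢♧♧?

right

???????█
?♢♢♧█♧?█
?♠·♢█♧·█
♧♧♧♧█♧♠█
♢█♧♠★♢·█
█♠♧♧♢♧♢█
█♧··██♠█
♠█·♢♧♧?█

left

????????
??♢♢♧█♧?
??♠·♢█♧·
♠♧♧♧♧█♧♠
♧♢█♧★·♢·
██♠♧♧♢♧♢
♢█♧··██♠
♧♠█·♢♧♧?

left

????????
???♢♢♧█♧
??♠♠·♢█♧
?♠♧♧♧♧█♧
?♧♢█★♠·♢
?██♠♧♧♢♧
?♢█♧··██
?♧♠█·♢♧♧

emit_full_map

??♢♢♧█♧?
?♠♠·♢█♧·
♠♧♧♧♧█♧♠
♧♢█★♠·♢·
██♠♧♧♢♧♢
♢█♧··██♠
♧♠█·♢♧♧?
♧♠♠·♧♧♧?

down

???♢♢♧█♧
??♠♠·♢█♧
?♠♧♧♧♧█♧
?♧♢█♧♠·♢
?██♠★♧♢♧
?♢█♧··██
?♧♠█·♢♧♧
?♧♠♠·♧♧♧

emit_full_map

??♢♢♧█♧?
?♠♠·♢█♧·
♠♧♧♧♧█♧♠
♧♢█♧♠·♢·
██♠★♧♢♧♢
♢█♧··██♠
♧♠█·♢♧♧?
♧♠♠·♧♧♧?


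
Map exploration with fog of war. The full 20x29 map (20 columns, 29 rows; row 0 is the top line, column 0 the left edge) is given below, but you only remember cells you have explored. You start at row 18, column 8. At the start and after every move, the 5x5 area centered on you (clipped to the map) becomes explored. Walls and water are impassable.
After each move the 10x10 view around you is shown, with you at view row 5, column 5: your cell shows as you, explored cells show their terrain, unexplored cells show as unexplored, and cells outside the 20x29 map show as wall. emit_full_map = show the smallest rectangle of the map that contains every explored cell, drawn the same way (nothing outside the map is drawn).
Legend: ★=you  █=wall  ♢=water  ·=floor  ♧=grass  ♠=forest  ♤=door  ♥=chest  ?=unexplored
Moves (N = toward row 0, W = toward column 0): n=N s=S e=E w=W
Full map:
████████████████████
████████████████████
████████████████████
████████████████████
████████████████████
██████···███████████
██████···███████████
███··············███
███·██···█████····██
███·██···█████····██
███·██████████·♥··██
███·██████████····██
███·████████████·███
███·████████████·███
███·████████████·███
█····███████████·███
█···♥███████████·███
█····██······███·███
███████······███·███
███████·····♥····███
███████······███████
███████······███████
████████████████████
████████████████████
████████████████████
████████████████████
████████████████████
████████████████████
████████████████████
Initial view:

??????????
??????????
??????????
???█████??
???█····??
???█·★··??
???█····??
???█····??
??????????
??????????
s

??????????
??????????
???█████??
???█····??
???█····??
???█·★··??
???█····??
???█····??
??????????
??????????

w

??????????
??????????
????█████?
???██····?
???██····?
???██★···?
???██····?
???██····?
??????????
??????????

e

??????????
??????????
???█████??
??██····??
??██····??
??██·★··??
??██····??
??██····??
??????????
??????????

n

??????????
??????????
??????????
???█████??
??██····??
??██·★··??
??██····??
??██····??
??██····??
??????????

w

??????????
??????????
??????????
???██████?
???██····?
???██★···?
???██····?
???██····?
???██····?
??????????

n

??????????
??????????
??????????
???█████??
???██████?
???██★···?
???██····?
???██····?
???██····?
???██····?

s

??????????
??????????
???█████??
???██████?
???██····?
???██★···?
???██····?
???██····?
???██····?
??????????

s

??????????
???█████??
???██████?
???██····?
???██····?
???██★···?
???██····?
???██····?
??????????
??????????

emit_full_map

█████?
██████
██····
██····
██★···
██····
██····

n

??????????
??????????
???█████??
???██████?
???██····?
???██★···?
???██····?
???██····?
???██····?
??????????

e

??????????
??????????
??█████???
??██████??
??██····??
??██·★··??
??██····??
??██····??
??██····??
??????????
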